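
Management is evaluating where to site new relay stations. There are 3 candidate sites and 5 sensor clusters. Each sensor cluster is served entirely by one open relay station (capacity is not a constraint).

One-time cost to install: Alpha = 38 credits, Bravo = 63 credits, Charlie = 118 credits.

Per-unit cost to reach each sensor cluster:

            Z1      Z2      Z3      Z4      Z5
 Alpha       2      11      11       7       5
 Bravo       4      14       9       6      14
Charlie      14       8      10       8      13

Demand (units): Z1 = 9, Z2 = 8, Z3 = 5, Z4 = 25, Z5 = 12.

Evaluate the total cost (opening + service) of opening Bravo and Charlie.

Each sensor cluster is assigned to its cheapest site among the open ones.
{Bravo, Charlie}: Z1→Bravo 4·9=36, Z2→Charlie 8·8=64, Z3→Bravo 9·5=45, Z4→Bravo 6·25=150, Z5→Charlie 13·12=156. Service 451; fixed 181; total 632.

Total cost: 632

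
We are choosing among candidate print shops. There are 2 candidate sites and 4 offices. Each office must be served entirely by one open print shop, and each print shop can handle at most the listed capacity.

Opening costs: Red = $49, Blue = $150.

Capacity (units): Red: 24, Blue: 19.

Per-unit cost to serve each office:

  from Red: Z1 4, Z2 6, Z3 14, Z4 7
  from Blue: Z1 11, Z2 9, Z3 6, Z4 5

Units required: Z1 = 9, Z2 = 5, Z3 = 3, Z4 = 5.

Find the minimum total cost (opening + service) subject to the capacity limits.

Minimum total cost: 192

Open {Red}: Z1→Red 4·9=36, Z2→Red 6·5=30, Z3→Red 14·3=42, Z4→Red 7·5=35.
Loads: Red carries 22/24. Service 143; fixed 49; total 192.
Next best feasible plan costs 308.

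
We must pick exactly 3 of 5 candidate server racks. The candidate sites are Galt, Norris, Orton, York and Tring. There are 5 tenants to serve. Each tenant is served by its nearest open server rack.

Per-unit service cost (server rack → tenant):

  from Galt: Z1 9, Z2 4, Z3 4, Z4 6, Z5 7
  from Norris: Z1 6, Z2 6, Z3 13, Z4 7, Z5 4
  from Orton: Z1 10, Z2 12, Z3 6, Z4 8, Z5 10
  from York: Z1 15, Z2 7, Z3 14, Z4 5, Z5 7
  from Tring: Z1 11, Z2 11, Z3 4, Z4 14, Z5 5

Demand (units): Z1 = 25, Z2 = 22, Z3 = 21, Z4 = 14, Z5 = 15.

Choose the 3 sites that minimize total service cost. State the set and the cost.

Choose Galt, Norris and York; total service cost 452.

With exactly 3 open, each tenant uses its cheapest among the chosen.
{Galt, Norris, York}: Z1→Norris 6·25=150, Z2→Galt 4·22=88, Z3→Galt 4·21=84, Z4→York 5·14=70, Z5→Norris 4·15=60. Service cost 452.
{Galt, Norris, Orton}: service cost 466
{Galt, Norris, Tring}: service cost 466
Among all 10 size-3 choices, {Galt, Norris, York} is lowest.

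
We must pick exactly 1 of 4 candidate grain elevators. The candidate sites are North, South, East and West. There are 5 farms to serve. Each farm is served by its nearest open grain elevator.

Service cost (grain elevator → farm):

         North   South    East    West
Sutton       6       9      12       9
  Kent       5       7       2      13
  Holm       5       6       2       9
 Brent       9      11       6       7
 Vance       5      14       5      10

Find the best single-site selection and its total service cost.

With exactly 1 open, each farm uses its cheapest among the chosen.
{East}: Sutton→East 12, Kent→East 2, Holm→East 2, Brent→East 6, Vance→East 5. Service cost 27.
{North}: service cost 30
{South}: service cost 47
Among all 4 size-1 choices, {East} is lowest.

Choose East only; total service cost 27.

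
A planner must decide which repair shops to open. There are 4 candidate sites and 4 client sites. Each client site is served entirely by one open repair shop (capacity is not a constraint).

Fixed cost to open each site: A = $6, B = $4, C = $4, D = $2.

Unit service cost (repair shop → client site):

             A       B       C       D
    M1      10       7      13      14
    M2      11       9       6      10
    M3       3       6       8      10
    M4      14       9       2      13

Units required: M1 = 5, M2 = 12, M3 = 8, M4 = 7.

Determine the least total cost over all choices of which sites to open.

Minimum total cost: 159

For any fixed open set, each client site goes to its cheapest open site; total = fixed + service.
{A, B, C}: M1→B 7·5=35, M2→C 6·12=72, M3→A 3·8=24, M4→C 2·7=14. Service 145; fixed 14; total 159.
{A, B, C, D}: M1→B 7·5=35, M2→C 6·12=72, M3→A 3·8=24, M4→C 2·7=14. Service 145; fixed 16; total 161.
{A, C}: service 160 + fixed 10 = 170
{D}: service 361 + fixed 2 = 363
(All 15 nonempty subsets were checked; A, B and C is lowest.)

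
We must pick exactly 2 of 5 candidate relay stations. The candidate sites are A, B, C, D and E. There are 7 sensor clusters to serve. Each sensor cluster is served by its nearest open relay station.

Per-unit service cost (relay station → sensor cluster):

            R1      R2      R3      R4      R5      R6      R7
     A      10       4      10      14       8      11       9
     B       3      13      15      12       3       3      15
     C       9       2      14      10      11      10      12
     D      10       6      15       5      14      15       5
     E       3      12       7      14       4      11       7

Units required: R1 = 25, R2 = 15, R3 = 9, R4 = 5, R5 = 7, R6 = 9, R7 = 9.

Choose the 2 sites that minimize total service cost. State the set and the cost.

With exactly 2 open, each sensor cluster uses its cheapest among the chosen.
{C, E}: R1→E 3·25=75, R2→C 2·15=30, R3→E 7·9=63, R4→C 10·5=50, R5→E 4·7=28, R6→C 10·9=90, R7→E 7·9=63. Service cost 399.
{A, B}: service cost 414
{B, D}: service cost 418
Among all 10 size-2 choices, {C, E} is lowest.

Choose C and E; total service cost 399.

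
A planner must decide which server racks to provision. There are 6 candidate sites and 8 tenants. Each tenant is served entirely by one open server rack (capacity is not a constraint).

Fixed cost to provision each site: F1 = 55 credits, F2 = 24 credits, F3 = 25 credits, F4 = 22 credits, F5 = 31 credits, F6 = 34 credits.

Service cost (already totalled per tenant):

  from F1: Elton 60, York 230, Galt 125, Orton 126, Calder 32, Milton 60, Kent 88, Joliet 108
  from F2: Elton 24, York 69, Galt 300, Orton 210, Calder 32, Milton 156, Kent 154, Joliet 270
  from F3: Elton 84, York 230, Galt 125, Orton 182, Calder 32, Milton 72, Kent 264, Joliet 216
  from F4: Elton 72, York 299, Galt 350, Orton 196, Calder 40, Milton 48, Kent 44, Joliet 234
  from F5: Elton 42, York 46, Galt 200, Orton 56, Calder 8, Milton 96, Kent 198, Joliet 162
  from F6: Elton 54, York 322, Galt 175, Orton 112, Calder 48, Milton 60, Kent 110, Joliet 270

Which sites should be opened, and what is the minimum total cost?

For any fixed open set, each tenant goes to its cheapest open site; total = fixed + service.
{F1, F4, F5}: Elton→F5 42, York→F5 46, Galt→F1 125, Orton→F5 56, Calder→F5 8, Milton→F4 48, Kent→F4 44, Joliet→F1 108. Service 477; fixed 108; total 585.
{F1, F2, F4, F5}: service 459 + fixed 132 = 591
{F3, F4, F5}: service 531 + fixed 78 = 609
{F1, F2, F3, F4, F5, F6}: Elton→F2 24, York→F5 46, Galt→F1 125, Orton→F5 56, Calder→F5 8, Milton→F4 48, Kent→F4 44, Joliet→F1 108. Service 459; fixed 191; total 650.
No other subset beats 585.

Open F1, F4 and F5; minimum total cost 585.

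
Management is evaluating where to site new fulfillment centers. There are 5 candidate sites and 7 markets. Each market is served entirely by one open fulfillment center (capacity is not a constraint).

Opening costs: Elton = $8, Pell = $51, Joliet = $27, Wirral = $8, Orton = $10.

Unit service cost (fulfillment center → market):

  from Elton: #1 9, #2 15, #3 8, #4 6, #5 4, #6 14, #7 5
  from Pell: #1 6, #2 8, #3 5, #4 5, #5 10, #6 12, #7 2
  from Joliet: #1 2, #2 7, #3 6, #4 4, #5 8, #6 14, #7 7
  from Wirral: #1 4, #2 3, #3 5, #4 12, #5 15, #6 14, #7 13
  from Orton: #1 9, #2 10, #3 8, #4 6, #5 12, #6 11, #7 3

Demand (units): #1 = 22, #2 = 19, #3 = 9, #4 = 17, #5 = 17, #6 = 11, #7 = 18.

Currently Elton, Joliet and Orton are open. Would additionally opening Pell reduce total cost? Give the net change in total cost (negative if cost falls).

No — net change +24 (cost rises by 24).

Current service cost with {Elton, Joliet, Orton}: 542.
Adding Pell: each market re-picks its cheapest; new service cost 515, saving 27.
Extra fixed cost: 51. Net change = 51 − 27 = 24.
(Totals: 587 → 611.)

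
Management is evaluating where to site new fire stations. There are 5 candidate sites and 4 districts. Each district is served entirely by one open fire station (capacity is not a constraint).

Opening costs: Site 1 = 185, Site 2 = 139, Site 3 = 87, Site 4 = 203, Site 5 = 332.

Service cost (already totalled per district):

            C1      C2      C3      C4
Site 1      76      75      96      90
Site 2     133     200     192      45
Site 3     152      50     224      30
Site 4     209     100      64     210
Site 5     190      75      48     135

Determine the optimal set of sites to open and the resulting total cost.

Open Site 1 only; minimum total cost 522.

For any fixed open set, each district goes to its cheapest open site; total = fixed + service.
{Site 1}: C1→Site 1 76, C2→Site 1 75, C3→Site 1 96, C4→Site 1 90. Service 337; fixed 185; total 522.
{Site 1, Site 3}: service 252 + fixed 272 = 524
{Site 3}: service 456 + fixed 87 = 543
{Site 1, Site 2, Site 3, Site 4, Site 5}: service 204 + fixed 946 = 1150
No other subset beats 522.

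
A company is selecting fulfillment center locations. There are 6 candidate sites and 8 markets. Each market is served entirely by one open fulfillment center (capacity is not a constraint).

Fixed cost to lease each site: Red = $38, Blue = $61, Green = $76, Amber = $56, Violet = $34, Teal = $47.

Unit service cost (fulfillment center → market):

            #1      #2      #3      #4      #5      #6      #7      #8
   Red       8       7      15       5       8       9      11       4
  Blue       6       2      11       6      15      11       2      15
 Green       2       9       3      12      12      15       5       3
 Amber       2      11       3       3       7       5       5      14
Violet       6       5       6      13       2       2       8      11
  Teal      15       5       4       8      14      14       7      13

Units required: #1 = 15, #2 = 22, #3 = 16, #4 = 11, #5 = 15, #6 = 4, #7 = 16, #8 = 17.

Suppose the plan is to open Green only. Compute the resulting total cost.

Total cost: 855

Each market is assigned to its cheapest site among the open ones.
{Green}: #1→Green 2·15=30, #2→Green 9·22=198, #3→Green 3·16=48, #4→Green 12·11=132, #5→Green 12·15=180, #6→Green 15·4=60, #7→Green 5·16=80, #8→Green 3·17=51. Service 779; fixed 76; total 855.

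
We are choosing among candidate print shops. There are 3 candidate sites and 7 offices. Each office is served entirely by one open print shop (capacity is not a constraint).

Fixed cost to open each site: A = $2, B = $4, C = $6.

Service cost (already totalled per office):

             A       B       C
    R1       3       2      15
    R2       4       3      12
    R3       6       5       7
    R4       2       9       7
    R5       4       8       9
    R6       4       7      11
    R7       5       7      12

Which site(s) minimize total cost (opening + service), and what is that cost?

For any fixed open set, each office goes to its cheapest open site; total = fixed + service.
{A}: R1→A 3, R2→A 4, R3→A 6, R4→A 2, R5→A 4, R6→A 4, R7→A 5. Service 28; fixed 2; total 30.
{A, B}: R1→B 2, R2→B 3, R3→B 5, R4→A 2, R5→A 4, R6→A 4, R7→A 5. Service 25; fixed 6; total 31.
{A, C}: service 28 + fixed 8 = 36
{A, B, C}: R1→B 2, R2→B 3, R3→B 5, R4→A 2, R5→A 4, R6→A 4, R7→A 5. Service 25; fixed 12; total 37.
No other subset beats 30.

Open A only; minimum total cost 30.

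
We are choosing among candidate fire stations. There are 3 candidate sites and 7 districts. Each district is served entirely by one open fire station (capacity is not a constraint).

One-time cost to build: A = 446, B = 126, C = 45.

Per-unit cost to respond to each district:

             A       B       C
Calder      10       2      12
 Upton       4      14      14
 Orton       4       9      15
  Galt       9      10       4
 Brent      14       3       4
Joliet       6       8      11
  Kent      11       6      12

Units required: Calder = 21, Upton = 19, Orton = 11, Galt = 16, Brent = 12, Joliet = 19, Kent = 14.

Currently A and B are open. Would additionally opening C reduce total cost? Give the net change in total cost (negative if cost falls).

Current service cost with {A, B}: 540.
Adding C: each district re-picks its cheapest; new service cost 460, saving 80.
Extra fixed cost: 45. Net change = 45 − 80 = -35.
(Totals: 1112 → 1077.)

Yes — net change −35 (cost falls by 35).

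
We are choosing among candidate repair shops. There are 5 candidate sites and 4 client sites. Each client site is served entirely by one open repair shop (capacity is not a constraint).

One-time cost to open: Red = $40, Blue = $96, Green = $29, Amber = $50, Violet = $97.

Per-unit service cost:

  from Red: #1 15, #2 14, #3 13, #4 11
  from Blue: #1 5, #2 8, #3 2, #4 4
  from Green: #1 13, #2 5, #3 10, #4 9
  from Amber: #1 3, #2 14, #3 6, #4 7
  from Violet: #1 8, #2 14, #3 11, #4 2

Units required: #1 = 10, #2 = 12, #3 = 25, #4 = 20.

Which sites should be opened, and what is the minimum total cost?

Open Blue and Green; minimum total cost 365.

For any fixed open set, each client site goes to its cheapest open site; total = fixed + service.
{Blue, Green}: #1→Blue 5·10=50, #2→Green 5·12=60, #3→Blue 2·25=50, #4→Blue 4·20=80. Service 240; fixed 125; total 365.
{Blue}: #1→Blue 5·10=50, #2→Blue 8·12=96, #3→Blue 2·25=50, #4→Blue 4·20=80. Service 276; fixed 96; total 372.
{Blue, Green, Amber}: service 220 + fixed 175 = 395
{Red, Blue, Green, Amber, Violet}: #1→Amber 3·10=30, #2→Green 5·12=60, #3→Blue 2·25=50, #4→Violet 2·20=40. Service 180; fixed 312; total 492.
No other subset beats 365.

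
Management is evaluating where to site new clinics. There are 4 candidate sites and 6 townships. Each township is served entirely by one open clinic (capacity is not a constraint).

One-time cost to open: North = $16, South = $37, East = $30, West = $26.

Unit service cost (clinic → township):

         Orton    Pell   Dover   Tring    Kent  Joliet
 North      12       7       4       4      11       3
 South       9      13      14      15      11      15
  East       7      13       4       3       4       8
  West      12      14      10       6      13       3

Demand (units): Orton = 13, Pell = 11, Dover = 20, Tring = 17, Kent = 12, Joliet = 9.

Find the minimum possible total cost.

Minimum total cost: 420

For any fixed open set, each township goes to its cheapest open site; total = fixed + service.
{North, East}: Orton→East 7·13=91, Pell→North 7·11=77, Dover→North 4·20=80, Tring→East 3·17=51, Kent→East 4·12=48, Joliet→North 3·9=27. Service 374; fixed 46; total 420.
{North, East, West}: Orton→East 7·13=91, Pell→North 7·11=77, Dover→North 4·20=80, Tring→East 3·17=51, Kent→East 4·12=48, Joliet→North 3·9=27. Service 374; fixed 72; total 446.
{North, South, East}: service 374 + fixed 83 = 457
{North, South, East, West}: service 374 + fixed 109 = 483
(All 15 nonempty subsets were checked; North and East is lowest.)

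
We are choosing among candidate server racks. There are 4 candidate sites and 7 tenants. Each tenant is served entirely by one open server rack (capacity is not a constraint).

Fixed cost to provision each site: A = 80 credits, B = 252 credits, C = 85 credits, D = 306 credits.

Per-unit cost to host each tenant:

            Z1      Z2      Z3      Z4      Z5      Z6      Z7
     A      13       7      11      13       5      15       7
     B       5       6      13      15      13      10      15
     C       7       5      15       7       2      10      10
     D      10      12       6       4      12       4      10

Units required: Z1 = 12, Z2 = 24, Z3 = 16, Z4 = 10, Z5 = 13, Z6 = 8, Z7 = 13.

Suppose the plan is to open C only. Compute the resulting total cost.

Each tenant is assigned to its cheapest site among the open ones.
{C}: Z1→C 7·12=84, Z2→C 5·24=120, Z3→C 15·16=240, Z4→C 7·10=70, Z5→C 2·13=26, Z6→C 10·8=80, Z7→C 10·13=130. Service 750; fixed 85; total 835.

Total cost: 835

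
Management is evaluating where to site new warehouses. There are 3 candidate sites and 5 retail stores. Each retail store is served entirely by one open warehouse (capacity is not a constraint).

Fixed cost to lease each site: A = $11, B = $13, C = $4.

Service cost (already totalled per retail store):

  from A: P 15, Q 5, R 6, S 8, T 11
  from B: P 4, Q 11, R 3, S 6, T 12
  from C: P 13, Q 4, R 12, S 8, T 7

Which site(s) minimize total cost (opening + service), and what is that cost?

Open B and C; minimum total cost 41.

For any fixed open set, each retail store goes to its cheapest open site; total = fixed + service.
{B, C}: P→B 4, Q→C 4, R→B 3, S→B 6, T→C 7. Service 24; fixed 17; total 41.
{C}: service 44 + fixed 4 = 48
{B}: service 36 + fixed 13 = 49
{A, B, C}: P→B 4, Q→C 4, R→B 3, S→B 6, T→C 7. Service 24; fixed 28; total 52.
No other subset beats 41.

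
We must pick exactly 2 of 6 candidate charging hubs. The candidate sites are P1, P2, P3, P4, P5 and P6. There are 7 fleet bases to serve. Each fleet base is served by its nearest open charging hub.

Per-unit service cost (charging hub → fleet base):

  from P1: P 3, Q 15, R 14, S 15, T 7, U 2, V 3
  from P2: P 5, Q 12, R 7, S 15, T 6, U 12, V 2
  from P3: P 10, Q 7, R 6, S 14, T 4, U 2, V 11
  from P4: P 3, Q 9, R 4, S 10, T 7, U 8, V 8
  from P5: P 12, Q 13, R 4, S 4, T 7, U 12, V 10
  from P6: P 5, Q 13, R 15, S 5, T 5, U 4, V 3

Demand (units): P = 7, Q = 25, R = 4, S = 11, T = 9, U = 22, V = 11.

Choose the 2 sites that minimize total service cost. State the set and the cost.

With exactly 2 open, each fleet base uses its cheapest among the chosen.
{P3, P6}: P→P6 5·7=35, Q→P3 7·25=175, R→P3 6·4=24, S→P6 5·11=55, T→P3 4·9=36, U→P3 2·22=44, V→P6 3·11=33. Service cost 402.
{P4, P6}: service cost 483
{P1, P3}: service cost 487
Among all 15 size-2 choices, {P3, P6} is lowest.

Choose P3 and P6; total service cost 402.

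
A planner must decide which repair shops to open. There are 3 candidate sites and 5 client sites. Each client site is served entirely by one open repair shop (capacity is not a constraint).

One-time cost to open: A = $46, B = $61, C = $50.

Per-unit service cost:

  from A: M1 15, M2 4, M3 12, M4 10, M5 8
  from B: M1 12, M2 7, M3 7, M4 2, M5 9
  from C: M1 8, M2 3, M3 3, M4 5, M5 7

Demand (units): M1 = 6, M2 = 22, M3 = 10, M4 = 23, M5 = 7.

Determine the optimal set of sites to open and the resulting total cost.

Open B and C; minimum total cost 350.

For any fixed open set, each client site goes to its cheapest open site; total = fixed + service.
{B, C}: M1→C 8·6=48, M2→C 3·22=66, M3→C 3·10=30, M4→B 2·23=46, M5→C 7·7=49. Service 239; fixed 111; total 350.
{C}: M1→C 8·6=48, M2→C 3·22=66, M3→C 3·10=30, M4→C 5·23=115, M5→C 7·7=49. Service 308; fixed 50; total 358.
{A, B, C}: M1→C 8·6=48, M2→C 3·22=66, M3→C 3·10=30, M4→B 2·23=46, M5→C 7·7=49. Service 239; fixed 157; total 396.
{A}: service 584 + fixed 46 = 630
No other subset beats 350.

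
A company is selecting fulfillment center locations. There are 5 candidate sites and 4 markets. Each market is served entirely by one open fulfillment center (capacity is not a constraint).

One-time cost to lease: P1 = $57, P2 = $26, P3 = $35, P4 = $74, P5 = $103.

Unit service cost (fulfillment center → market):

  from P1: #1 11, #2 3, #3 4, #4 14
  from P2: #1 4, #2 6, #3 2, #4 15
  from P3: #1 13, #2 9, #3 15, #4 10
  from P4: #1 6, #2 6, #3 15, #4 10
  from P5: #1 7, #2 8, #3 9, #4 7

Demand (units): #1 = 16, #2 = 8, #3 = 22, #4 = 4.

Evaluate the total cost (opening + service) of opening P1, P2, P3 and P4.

Each market is assigned to its cheapest site among the open ones.
{P1, P2, P3, P4}: #1→P2 4·16=64, #2→P1 3·8=24, #3→P2 2·22=44, #4→P3 10·4=40. Service 172; fixed 192; total 364.

Total cost: 364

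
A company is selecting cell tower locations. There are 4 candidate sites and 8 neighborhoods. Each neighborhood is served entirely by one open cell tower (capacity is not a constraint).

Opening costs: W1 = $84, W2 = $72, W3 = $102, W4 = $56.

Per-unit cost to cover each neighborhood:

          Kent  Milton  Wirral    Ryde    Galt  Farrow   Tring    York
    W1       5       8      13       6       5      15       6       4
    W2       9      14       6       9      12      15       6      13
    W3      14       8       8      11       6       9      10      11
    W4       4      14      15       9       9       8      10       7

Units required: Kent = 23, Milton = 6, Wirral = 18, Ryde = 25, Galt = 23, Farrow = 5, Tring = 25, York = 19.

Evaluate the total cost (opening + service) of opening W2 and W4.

Total cost: 1167

Each neighborhood is assigned to its cheapest site among the open ones.
{W2, W4}: Kent→W4 4·23=92, Milton→W2 14·6=84, Wirral→W2 6·18=108, Ryde→W2 9·25=225, Galt→W4 9·23=207, Farrow→W4 8·5=40, Tring→W2 6·25=150, York→W4 7·19=133. Service 1039; fixed 128; total 1167.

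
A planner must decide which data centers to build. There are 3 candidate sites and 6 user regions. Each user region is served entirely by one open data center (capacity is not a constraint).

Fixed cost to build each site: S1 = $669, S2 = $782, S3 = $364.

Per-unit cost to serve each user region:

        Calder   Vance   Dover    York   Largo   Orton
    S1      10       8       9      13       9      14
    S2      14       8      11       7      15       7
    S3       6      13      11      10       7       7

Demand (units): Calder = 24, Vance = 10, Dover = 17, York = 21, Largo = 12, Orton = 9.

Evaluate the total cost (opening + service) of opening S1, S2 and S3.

Total cost: 2486

Each user region is assigned to its cheapest site among the open ones.
{S1, S2, S3}: Calder→S3 6·24=144, Vance→S1 8·10=80, Dover→S1 9·17=153, York→S2 7·21=147, Largo→S3 7·12=84, Orton→S2 7·9=63. Service 671; fixed 1815; total 2486.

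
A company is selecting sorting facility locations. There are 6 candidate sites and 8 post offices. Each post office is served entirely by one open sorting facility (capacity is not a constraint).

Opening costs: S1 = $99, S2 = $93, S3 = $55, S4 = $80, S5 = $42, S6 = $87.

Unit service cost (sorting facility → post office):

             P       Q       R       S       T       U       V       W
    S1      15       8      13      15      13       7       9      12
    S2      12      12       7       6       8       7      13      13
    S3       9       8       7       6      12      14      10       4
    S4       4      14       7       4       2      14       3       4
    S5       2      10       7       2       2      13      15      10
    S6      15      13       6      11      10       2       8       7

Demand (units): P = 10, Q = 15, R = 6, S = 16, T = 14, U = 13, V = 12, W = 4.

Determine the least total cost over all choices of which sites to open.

Minimum total cost: 545

For any fixed open set, each post office goes to its cheapest open site; total = fixed + service.
{S5, S6}: P→S5 2·10=20, Q→S5 10·15=150, R→S6 6·6=36, S→S5 2·16=32, T→S5 2·14=28, U→S6 2·13=26, V→S6 8·12=96, W→S6 7·4=28. Service 416; fixed 129; total 545.
{S4, S5, S6}: P→S5 2·10=20, Q→S5 10·15=150, R→S6 6·6=36, S→S5 2·16=32, T→S4 2·14=28, U→S6 2·13=26, V→S4 3·12=36, W→S4 4·4=16. Service 344; fixed 209; total 553.
{S3, S5, S6}: P→S5 2·10=20, Q→S3 8·15=120, R→S6 6·6=36, S→S5 2·16=32, T→S5 2·14=28, U→S6 2·13=26, V→S6 8·12=96, W→S3 4·4=16. Service 374; fixed 184; total 558.
{S1, S2, S3, S4, S5, S6}: service 314 + fixed 456 = 770
No other subset beats 545.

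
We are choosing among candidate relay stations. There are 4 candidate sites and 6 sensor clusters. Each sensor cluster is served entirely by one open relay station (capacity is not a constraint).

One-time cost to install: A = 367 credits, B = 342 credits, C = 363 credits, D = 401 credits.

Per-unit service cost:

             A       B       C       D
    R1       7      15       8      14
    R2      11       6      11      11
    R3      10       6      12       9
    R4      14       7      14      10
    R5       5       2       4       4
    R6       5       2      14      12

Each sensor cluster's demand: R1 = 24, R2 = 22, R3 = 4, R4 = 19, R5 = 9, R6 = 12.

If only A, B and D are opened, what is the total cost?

Total cost: 1609

Each sensor cluster is assigned to its cheapest site among the open ones.
{A, B, D}: R1→A 7·24=168, R2→B 6·22=132, R3→B 6·4=24, R4→B 7·19=133, R5→B 2·9=18, R6→B 2·12=24. Service 499; fixed 1110; total 1609.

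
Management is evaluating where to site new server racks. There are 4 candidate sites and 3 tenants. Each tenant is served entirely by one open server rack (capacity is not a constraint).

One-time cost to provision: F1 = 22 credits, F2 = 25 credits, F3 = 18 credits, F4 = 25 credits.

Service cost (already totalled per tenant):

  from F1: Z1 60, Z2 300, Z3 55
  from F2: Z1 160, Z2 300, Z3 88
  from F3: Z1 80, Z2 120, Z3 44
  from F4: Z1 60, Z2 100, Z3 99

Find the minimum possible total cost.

Minimum total cost: 247

For any fixed open set, each tenant goes to its cheapest open site; total = fixed + service.
{F3, F4}: Z1→F4 60, Z2→F4 100, Z3→F3 44. Service 204; fixed 43; total 247.
{F1, F4}: service 215 + fixed 47 = 262
{F3}: Z1→F3 80, Z2→F3 120, Z3→F3 44. Service 244; fixed 18; total 262.
{F1, F2, F3, F4}: service 204 + fixed 90 = 294
(All 15 nonempty subsets were checked; F3 and F4 is lowest.)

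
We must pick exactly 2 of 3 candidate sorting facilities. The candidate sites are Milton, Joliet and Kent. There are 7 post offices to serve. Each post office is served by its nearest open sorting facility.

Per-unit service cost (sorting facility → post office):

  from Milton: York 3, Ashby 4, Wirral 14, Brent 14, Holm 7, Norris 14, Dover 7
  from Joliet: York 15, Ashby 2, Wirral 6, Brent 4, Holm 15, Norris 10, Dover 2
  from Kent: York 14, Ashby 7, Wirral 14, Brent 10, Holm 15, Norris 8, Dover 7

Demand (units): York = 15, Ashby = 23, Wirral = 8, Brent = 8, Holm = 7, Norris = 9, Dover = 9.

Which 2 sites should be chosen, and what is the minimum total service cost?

Choose Milton and Joliet; total service cost 328.

With exactly 2 open, each post office uses its cheapest among the chosen.
{Milton, Joliet}: York→Milton 3·15=45, Ashby→Joliet 2·23=46, Wirral→Joliet 6·8=48, Brent→Joliet 4·8=32, Holm→Milton 7·7=49, Norris→Joliet 10·9=90, Dover→Joliet 2·9=18. Service cost 328.
{Milton, Kent}: service cost 513
{Joliet, Kent}: service cost 531
Among all 3 size-2 choices, {Milton, Joliet} is lowest.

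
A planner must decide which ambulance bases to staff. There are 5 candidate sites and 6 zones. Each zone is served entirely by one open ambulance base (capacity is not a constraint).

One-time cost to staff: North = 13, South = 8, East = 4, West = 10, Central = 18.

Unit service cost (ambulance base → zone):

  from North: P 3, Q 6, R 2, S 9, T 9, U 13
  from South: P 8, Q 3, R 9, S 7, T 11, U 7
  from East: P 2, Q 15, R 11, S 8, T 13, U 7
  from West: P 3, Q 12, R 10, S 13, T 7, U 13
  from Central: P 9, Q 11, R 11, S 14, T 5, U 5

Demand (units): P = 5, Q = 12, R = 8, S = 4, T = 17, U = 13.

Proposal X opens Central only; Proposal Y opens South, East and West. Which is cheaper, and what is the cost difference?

Proposal X: {Central}: P→Central 9·5=45, Q→Central 11·12=132, R→Central 11·8=88, S→Central 14·4=56, T→Central 5·17=85, U→Central 5·13=65. Service 471; fixed 18; total 489.
Proposal Y: {South, East, West}: P→East 2·5=10, Q→South 3·12=36, R→South 9·8=72, S→South 7·4=28, T→West 7·17=119, U→South 7·13=91. Service 356; fixed 22; total 378.
Difference: |489 − 378| = 111.

Proposal Y is cheaper by 111.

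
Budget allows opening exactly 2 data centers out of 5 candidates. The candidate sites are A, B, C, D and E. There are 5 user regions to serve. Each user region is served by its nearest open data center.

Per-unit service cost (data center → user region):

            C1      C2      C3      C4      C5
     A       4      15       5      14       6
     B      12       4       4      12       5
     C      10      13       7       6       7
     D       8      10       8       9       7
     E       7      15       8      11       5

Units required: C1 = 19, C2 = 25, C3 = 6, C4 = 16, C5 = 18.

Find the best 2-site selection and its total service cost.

Choose A and B; total service cost 482.

With exactly 2 open, each user region uses its cheapest among the chosen.
{A, B}: C1→A 4·19=76, C2→B 4·25=100, C3→B 4·6=24, C4→B 12·16=192, C5→B 5·18=90. Service cost 482.
{B, C}: service cost 500
{B, D}: service cost 510
Among all 10 size-2 choices, {A, B} is lowest.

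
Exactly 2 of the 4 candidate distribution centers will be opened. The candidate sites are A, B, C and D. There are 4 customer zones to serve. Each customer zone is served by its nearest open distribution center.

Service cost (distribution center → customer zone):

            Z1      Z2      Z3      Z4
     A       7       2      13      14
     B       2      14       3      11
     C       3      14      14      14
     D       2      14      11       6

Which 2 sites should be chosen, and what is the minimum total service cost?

Choose A and B; total service cost 18.

With exactly 2 open, each customer zone uses its cheapest among the chosen.
{A, B}: Z1→B 2, Z2→A 2, Z3→B 3, Z4→B 11. Service cost 18.
{A, D}: service cost 21
{B, D}: service cost 25
Among all 6 size-2 choices, {A, B} is lowest.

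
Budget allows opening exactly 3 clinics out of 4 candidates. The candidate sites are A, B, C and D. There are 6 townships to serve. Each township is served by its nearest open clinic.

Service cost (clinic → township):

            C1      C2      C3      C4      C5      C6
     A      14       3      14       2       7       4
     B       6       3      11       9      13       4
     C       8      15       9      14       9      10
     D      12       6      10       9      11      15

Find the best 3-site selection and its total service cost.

Choose A, B and C; total service cost 31.

With exactly 3 open, each township uses its cheapest among the chosen.
{A, B, C}: C1→B 6, C2→A 3, C3→C 9, C4→A 2, C5→A 7, C6→A 4. Service cost 31.
{A, B, D}: service cost 32
{A, C, D}: service cost 33
Among all 4 size-3 choices, {A, B, C} is lowest.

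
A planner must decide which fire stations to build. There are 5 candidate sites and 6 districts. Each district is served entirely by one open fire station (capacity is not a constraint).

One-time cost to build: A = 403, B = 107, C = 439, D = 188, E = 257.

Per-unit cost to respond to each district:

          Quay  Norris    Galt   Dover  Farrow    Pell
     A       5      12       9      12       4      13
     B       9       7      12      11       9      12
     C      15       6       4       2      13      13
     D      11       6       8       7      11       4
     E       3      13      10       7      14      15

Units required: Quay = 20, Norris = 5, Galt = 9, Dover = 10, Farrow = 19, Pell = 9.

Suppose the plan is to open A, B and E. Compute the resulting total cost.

Each district is assigned to its cheapest site among the open ones.
{A, B, E}: Quay→E 3·20=60, Norris→B 7·5=35, Galt→A 9·9=81, Dover→E 7·10=70, Farrow→A 4·19=76, Pell→B 12·9=108. Service 430; fixed 767; total 1197.

Total cost: 1197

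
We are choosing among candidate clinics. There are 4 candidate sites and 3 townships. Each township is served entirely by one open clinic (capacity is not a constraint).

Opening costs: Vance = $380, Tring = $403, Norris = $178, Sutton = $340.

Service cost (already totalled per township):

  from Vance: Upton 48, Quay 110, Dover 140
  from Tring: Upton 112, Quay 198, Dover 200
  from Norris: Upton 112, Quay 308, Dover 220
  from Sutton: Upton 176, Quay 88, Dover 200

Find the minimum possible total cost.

For any fixed open set, each township goes to its cheapest open site; total = fixed + service.
{Vance}: Upton→Vance 48, Quay→Vance 110, Dover→Vance 140. Service 298; fixed 380; total 678.
{Sutton}: service 464 + fixed 340 = 804
{Norris}: service 640 + fixed 178 = 818
{Vance, Tring, Norris, Sutton}: service 276 + fixed 1301 = 1577
(All 15 nonempty subsets were checked; Vance only is lowest.)

Minimum total cost: 678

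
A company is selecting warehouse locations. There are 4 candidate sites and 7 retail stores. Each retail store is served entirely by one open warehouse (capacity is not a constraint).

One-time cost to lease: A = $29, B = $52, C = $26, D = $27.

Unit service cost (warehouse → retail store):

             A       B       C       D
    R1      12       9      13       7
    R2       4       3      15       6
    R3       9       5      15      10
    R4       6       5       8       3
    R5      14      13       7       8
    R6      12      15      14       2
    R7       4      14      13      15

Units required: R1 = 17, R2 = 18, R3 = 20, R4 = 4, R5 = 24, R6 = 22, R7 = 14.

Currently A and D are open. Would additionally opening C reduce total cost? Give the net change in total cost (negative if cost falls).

No — net change +2 (cost rises by 2).

Current service cost with {A, D}: 675.
Adding C: each retail store re-picks its cheapest; new service cost 651, saving 24.
Extra fixed cost: 26. Net change = 26 − 24 = 2.
(Totals: 731 → 733.)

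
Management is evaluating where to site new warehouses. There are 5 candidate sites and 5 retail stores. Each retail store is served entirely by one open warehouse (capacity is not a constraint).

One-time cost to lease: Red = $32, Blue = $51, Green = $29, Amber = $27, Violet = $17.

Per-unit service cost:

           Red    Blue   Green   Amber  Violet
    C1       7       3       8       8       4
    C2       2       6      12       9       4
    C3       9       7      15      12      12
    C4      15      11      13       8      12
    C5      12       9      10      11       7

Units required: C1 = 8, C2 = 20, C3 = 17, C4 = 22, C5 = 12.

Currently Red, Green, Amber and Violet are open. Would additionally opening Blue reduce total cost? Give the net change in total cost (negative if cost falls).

Current service cost with {Red, Green, Amber, Violet}: 485.
Adding Blue: each retail store re-picks its cheapest; new service cost 443, saving 42.
Extra fixed cost: 51. Net change = 51 − 42 = 9.
(Totals: 590 → 599.)

No — net change +9 (cost rises by 9).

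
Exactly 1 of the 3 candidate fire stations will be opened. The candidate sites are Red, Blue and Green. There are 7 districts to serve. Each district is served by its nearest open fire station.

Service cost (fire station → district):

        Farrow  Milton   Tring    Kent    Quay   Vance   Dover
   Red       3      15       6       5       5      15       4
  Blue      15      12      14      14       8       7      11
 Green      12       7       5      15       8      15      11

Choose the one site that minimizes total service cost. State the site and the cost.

With exactly 1 open, each district uses its cheapest among the chosen.
{Red}: Farrow→Red 3, Milton→Red 15, Tring→Red 6, Kent→Red 5, Quay→Red 5, Vance→Red 15, Dover→Red 4. Service cost 53.
{Green}: service cost 73
{Blue}: service cost 81
Among all 3 size-1 choices, {Red} is lowest.

Choose Red only; total service cost 53.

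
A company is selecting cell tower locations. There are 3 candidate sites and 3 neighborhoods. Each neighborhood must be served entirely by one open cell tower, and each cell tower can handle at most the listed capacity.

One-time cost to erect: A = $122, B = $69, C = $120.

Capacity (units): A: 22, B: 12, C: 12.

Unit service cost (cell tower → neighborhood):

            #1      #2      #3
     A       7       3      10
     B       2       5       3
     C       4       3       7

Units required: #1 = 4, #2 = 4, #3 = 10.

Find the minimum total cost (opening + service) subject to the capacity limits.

Minimum total cost: 247

Open {B, C}: #1→C 4·4=16, #2→C 3·4=12, #3→B 3·10=30.
Loads: B carries 10/12, C carries 8/12. Service 58; fixed 189; total 247.
Next best feasible plan costs 261.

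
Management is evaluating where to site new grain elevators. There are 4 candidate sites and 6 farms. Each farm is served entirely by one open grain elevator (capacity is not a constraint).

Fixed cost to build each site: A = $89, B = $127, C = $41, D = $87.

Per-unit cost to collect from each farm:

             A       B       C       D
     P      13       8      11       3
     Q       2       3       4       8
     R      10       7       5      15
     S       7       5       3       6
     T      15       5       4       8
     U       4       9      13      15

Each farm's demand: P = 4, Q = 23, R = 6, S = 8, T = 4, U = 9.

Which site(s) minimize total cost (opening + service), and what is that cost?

Open A and C; minimum total cost 326.

For any fixed open set, each farm goes to its cheapest open site; total = fixed + service.
{A, C}: P→C 11·4=44, Q→A 2·23=46, R→C 5·6=30, S→C 3·8=24, T→C 4·4=16, U→A 4·9=36. Service 196; fixed 130; total 326.
{C}: P→C 11·4=44, Q→C 4·23=92, R→C 5·6=30, S→C 3·8=24, T→C 4·4=16, U→C 13·9=117. Service 323; fixed 41; total 364.
{A, C, D}: P→D 3·4=12, Q→A 2·23=46, R→C 5·6=30, S→C 3·8=24, T→C 4·4=16, U→A 4·9=36. Service 164; fixed 217; total 381.
{A, B, C, D}: P→D 3·4=12, Q→A 2·23=46, R→C 5·6=30, S→C 3·8=24, T→C 4·4=16, U→A 4·9=36. Service 164; fixed 344; total 508.
No other subset beats 326.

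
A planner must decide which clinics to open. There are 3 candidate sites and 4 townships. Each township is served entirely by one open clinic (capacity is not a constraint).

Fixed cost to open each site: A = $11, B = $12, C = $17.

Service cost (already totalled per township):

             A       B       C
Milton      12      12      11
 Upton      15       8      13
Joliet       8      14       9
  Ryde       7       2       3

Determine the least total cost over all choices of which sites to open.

For any fixed open set, each township goes to its cheapest open site; total = fixed + service.
{B}: Milton→B 12, Upton→B 8, Joliet→B 14, Ryde→B 2. Service 36; fixed 12; total 48.
{A}: Milton→A 12, Upton→A 15, Joliet→A 8, Ryde→A 7. Service 42; fixed 11; total 53.
{A, B}: Milton→A 12, Upton→B 8, Joliet→A 8, Ryde→B 2. Service 30; fixed 23; total 53.
{A, B, C}: Milton→C 11, Upton→B 8, Joliet→A 8, Ryde→B 2. Service 29; fixed 40; total 69.
(All 7 nonempty subsets were checked; B only is lowest.)

Minimum total cost: 48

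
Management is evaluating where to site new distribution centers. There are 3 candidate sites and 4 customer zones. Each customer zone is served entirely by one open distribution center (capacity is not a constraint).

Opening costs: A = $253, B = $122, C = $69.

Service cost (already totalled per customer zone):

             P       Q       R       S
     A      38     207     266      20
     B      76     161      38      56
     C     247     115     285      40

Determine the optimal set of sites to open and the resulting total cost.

Open B only; minimum total cost 453.

For any fixed open set, each customer zone goes to its cheapest open site; total = fixed + service.
{B}: P→B 76, Q→B 161, R→B 38, S→B 56. Service 331; fixed 122; total 453.
{B, C}: service 269 + fixed 191 = 460
{A, B}: P→A 38, Q→B 161, R→B 38, S→A 20. Service 257; fixed 375; total 632.
{A, B, C}: P→A 38, Q→C 115, R→B 38, S→A 20. Service 211; fixed 444; total 655.
No other subset beats 453.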